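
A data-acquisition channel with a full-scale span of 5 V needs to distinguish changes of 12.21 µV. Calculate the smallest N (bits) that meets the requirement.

19 bits

Number of steps required ≥ 5 V / 12.21 µV = 409500.41.
Need 2^N ≥ 409500.41; 2^18 = 262144, 2^19 = 524288.
Minimum N = 19.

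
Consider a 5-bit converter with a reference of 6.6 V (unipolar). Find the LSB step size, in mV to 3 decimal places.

Full-scale span = 6.6 V.
LSB = 6.6 / 2^5 = 6.6 / 32 = 0.20625 V = 206.250 mV.

206.250 mV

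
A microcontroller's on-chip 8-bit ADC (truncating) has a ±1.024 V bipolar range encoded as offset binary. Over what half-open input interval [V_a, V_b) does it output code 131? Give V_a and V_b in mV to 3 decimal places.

[24.000 mV, 32.000 mV)

LSB = 2.048/2^8 = 8.000 mV.
V_a = V_low + 131·LSB = 0.024 V; V_b = V_low + 132·LSB = 0.032 V.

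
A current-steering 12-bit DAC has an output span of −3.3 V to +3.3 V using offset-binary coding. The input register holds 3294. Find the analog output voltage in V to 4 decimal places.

2.0077 V

LSB = 6.6 V / 2^12 = 1.611 mV.
V_out = (−3.3) + 3294 × 0.00161133 V = 2.00771 V.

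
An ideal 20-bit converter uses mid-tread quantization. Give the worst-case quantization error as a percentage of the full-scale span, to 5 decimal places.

Rounding → worst-case error = ½ LSB = V_FS/2^21, so 100/2097152 = 4.76837e-05 % of full scale.

0.00005 %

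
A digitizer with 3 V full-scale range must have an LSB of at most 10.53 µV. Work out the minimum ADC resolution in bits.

Number of steps required ≥ 3 V / 10.53 µV = 284900.28.
Need 2^N ≥ 284900.28; 2^18 = 262144, 2^19 = 524288.
Minimum N = 19.

19 bits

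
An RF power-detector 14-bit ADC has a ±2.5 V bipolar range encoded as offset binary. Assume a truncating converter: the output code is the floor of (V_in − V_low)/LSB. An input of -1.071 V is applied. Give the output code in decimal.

code 4682

LSB = 5 V / 16384 = 305.18 µV.
(-1.071 − (−2.5)) / 0.000305176 = 4682.547 LSBs.
So the output code is 4682.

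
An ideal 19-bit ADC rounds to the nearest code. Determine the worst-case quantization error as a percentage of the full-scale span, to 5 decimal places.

0.00010 %

Rounding → worst-case error = ½ LSB = V_FS/2^20, so 100/1048576 = 9.53674e-05 % of full scale.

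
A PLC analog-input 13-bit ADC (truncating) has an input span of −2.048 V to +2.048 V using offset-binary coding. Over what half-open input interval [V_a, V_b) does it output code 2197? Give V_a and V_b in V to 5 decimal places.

LSB = 4.096/2^13 = 0.500 mV.
V_a = V_low + 2197·LSB = -0.9495 V; V_b = V_low + 2198·LSB = -0.949 V.

[-0.94950 V, -0.94900 V)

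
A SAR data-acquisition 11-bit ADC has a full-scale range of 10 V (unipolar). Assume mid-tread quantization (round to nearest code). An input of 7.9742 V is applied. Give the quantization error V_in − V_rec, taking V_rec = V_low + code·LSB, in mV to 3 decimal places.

0.567 mV

One LSB is 10 V / 2048 = 4.883 mV.
Scaled input = 1633.1162 LSBs, so code = 1633.
Reconstructed: 7.9736328 V.
V_in − V_rec = 0.000567187 V = 0.567 mV.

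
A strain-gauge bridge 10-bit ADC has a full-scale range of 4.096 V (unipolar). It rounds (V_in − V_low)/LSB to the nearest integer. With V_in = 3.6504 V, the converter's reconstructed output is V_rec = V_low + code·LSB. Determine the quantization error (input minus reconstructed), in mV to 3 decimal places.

One LSB is 4.096 V / 1024 = 4.000 mV.
(V_in − V_low)/LSB = (3.6504 − 0)/0.004 = 912.6000 → code 913 (round).
Reconstructed: 3.652 V.
V_in − V_rec = -0.0016 V = -1.600 mV.

-1.600 mV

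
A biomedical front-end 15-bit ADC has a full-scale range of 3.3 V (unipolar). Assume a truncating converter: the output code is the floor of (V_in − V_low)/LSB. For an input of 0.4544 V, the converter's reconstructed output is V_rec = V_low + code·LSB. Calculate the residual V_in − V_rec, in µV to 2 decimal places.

5.47 µV

Step size: 3.3 V ÷ 2^15 = 100.71 µV.
Scaled input = 4512.0543 LSBs, so code = 4512.
Reconstructed: 0.45439453 V.
V_in − V_rec = 5.46875e-06 V = 5.47 µV.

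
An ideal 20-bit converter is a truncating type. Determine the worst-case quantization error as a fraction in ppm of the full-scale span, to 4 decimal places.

0.9537 ppm

Truncating → worst-case error = 1 LSB = V_FS/2^20, so 1e+06/1048576 = 0.953674 ppm of full scale.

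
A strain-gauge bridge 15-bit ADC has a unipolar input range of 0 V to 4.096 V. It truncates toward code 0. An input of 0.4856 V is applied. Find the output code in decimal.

With 32768 levels over 4.096 V, one step is 125.00 µV.
Input sits at 3884.800 steps above V_low.
⌊·⌋(3884.800) = 3884.

code 3884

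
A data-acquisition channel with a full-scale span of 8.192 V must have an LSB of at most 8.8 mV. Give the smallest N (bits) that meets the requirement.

Number of steps required ≥ 8.192 V / 8.8 mV = 930.91.
Need 2^N ≥ 930.91; 2^9 = 512, 2^10 = 1024.
Minimum N = 10.

10 bits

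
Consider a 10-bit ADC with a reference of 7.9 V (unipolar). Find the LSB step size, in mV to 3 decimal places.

7.715 mV

Full-scale span = 7.9 V.
LSB = 7.9 / 2^10 = 7.9 / 1024 = 0.00771484 V = 7.715 mV.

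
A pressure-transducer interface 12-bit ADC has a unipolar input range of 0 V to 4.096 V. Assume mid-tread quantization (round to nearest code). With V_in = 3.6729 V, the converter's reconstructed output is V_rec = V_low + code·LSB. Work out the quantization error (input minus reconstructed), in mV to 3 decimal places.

One LSB is 4.096 V / 4096 = 1.000 mV.
(V_in − V_low)/LSB = (3.6729 − 0)/0.001 = 3672.9000 → code 3673 (round).
Code 3673 maps back to 0 + 3673×0.001 V = 3.673 V.
Error = 3.6729 − 3.673 = -0.0001 V = -0.100 mV.

-0.100 mV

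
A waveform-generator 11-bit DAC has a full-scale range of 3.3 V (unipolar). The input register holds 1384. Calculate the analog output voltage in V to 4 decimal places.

2.2301 V

LSB = 3.3 V / 2^11 = 1.611 mV.
V_out = 0 + 1384 × 0.00161133 V = 2.23008 V.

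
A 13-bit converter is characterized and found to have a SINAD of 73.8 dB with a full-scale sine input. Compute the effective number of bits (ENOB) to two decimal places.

ENOB = (SINAD − 1.76) / 6.02 = (73.8 − 1.76)/6.02 = 11.967.

11.97 bits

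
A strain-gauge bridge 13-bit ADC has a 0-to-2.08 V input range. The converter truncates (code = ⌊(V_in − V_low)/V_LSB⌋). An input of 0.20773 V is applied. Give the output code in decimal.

code 818

LSB = 2.08 V / 8192 = 253.91 µV.
Input sits at 818.137 steps above V_low.
⌊·⌋(818.137) = 818.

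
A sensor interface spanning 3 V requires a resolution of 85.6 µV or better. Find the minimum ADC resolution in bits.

16 bits

Number of steps required ≥ 3 V / 85.6 µV = 35046.73.
Need 2^N ≥ 35046.73; 2^15 = 32768, 2^16 = 65536.
Minimum N = 16.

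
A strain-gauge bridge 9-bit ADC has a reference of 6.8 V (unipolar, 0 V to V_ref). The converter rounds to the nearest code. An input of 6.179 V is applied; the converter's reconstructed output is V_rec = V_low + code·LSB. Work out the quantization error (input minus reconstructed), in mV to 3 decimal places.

3.219 mV

One LSB is 6.8 V / 512 = 13.281 mV.
(6.179 − 0)/0.0132812 = 465.2424; round gives code 465.
Reconstructed: 6.1757812 V.
Difference: 0.00321875 V → 3.219 mV.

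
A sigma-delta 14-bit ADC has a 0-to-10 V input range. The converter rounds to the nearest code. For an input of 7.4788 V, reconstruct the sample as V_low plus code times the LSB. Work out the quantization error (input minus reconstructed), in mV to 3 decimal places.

0.162 mV

One LSB is 10 V / 16384 = 0.610 mV.
(7.4788 − 0)/0.000610352 = 12253.2659; round gives code 12253.
V_rec = 0 + 12253·0.000610352 = 7.4786377 V.
Difference: 0.000162305 V → 0.162 mV.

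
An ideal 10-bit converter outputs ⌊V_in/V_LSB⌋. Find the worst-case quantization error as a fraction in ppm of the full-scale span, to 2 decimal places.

976.56 ppm

Truncating → worst-case error = 1 LSB = V_FS/2^10, so 1e+06/1024 = 976.562 ppm of full scale.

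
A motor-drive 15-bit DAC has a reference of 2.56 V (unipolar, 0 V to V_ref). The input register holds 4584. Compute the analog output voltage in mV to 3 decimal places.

LSB = 2.56 V / 2^15 = 78.12 µV.
V_out = 0 + 4584 × 7.8125e-05 V = 0.358125 V.
= 358.125 mV.

358.125 mV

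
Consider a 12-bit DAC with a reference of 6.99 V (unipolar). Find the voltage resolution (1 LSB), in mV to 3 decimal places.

1.707 mV

Full-scale span = 6.99 V.
LSB = 6.99 / 2^12 = 6.99 / 4096 = 0.00170654 V = 1.707 mV.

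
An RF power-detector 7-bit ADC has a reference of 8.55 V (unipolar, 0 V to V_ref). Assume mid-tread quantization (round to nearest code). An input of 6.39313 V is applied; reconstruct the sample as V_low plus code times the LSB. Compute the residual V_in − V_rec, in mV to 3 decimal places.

-19.370 mV

Step size: 8.55 V ÷ 2^7 = 66.797 mV.
Scaled input = 95.7100 LSBs, so code = 96.
V_rec = 0 + 96·0.0667969 = 6.4125 V.
V_in − V_rec = -0.01937 V = -19.370 mV.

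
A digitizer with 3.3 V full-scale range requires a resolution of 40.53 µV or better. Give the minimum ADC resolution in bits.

17 bits

Number of steps required ≥ 3.3 V / 40.53 µV = 81421.17.
Need 2^N ≥ 81421.17; 2^16 = 65536, 2^17 = 131072.
Minimum N = 17.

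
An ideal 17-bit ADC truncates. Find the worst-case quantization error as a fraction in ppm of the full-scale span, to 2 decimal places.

Truncating → worst-case error = 1 LSB = V_FS/2^17, so 1e+06/131072 = 7.62939 ppm of full scale.

7.63 ppm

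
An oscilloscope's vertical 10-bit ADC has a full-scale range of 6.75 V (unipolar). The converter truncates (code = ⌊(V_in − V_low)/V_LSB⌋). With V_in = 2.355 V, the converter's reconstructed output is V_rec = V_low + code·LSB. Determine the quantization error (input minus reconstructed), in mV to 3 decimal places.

1.729 mV

LSB = 6.75/2^10 = 6.592 mV.
Scaled input = 357.2622 LSBs, so code = 357.
Reconstructed: 2.3532715 V.
Difference: 0.00172852 V → 1.729 mV.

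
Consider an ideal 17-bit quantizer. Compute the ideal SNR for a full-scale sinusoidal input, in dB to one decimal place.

104.1 dB

SNR ≈ 6.02·N + 1.76 dB = 6.02·17 + 1.76 = 104.10 dB.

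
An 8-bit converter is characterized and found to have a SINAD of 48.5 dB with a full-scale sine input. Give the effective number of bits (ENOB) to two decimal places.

ENOB = (SINAD − 1.76) / 6.02 = (48.5 − 1.76)/6.02 = 7.764.

7.76 bits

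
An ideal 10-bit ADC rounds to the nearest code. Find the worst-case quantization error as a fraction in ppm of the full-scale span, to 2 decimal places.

488.28 ppm

Rounding → worst-case error = ½ LSB = V_FS/2^11, so 1e+06/2048 = 488.281 ppm of full scale.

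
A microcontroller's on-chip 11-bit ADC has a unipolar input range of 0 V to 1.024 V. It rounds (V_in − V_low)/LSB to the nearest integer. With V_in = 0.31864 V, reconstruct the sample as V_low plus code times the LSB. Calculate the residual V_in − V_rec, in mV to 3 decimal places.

0.140 mV

Step size: 1.024 V ÷ 2^11 = 0.500 mV.
Scaled input = 637.2800 LSBs, so code = 637.
V_rec = 0 + 637·0.0005 = 0.3185 V.
Difference: 0.00014 V → 0.140 mV.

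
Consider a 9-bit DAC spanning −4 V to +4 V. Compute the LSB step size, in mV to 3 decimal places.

15.625 mV

Full-scale span = 8 V.
LSB = 8 / 2^9 = 8 / 512 = 0.015625 V = 15.625 mV.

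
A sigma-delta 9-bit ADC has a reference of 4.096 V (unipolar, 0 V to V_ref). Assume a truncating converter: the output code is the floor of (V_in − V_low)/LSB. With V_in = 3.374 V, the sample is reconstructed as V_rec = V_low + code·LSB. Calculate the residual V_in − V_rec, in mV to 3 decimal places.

6.000 mV

One LSB is 4.096 V / 512 = 8.000 mV.
(V_in − V_low)/LSB = (3.374 − 0)/0.008 = 421.7500 → code 421 (floor).
V_rec = 0 + 421·0.008 = 3.368 V.
V_in − V_rec = 0.006 V = 6.000 mV.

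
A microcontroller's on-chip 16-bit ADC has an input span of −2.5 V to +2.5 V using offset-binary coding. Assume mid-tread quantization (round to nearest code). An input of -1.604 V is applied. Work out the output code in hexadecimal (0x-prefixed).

LSB = 5 V / 65536 = 76.29 µV.
(-1.604 − (−2.5)) / 7.62939e-05 = 11744.051 LSBs.
So the output code is 11744.
In hexadecimal (0x-prefixed): 0x2DE0.

code 0x2DE0 (decimal 11744)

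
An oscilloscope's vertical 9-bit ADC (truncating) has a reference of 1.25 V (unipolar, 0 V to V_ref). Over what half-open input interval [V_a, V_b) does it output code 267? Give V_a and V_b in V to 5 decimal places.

[0.65186 V, 0.65430 V)

LSB = 1.25/2^9 = 2.441 mV.
V_a = V_low + 267·LSB = 0.651855 V; V_b = V_low + 268·LSB = 0.654297 V.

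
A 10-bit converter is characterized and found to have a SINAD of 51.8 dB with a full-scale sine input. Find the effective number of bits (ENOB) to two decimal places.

8.31 bits

ENOB = (SINAD − 1.76) / 6.02 = (51.8 − 1.76)/6.02 = 8.312.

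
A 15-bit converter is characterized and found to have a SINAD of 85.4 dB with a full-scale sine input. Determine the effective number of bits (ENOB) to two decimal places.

13.89 bits

ENOB = (SINAD − 1.76) / 6.02 = (85.4 − 1.76)/6.02 = 13.894.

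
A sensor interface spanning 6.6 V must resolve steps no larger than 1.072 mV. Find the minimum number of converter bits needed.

13 bits

Number of steps required ≥ 6.6 V / 1.072 mV = 6156.72.
Need 2^N ≥ 6156.72; 2^12 = 4096, 2^13 = 8192.
Minimum N = 13.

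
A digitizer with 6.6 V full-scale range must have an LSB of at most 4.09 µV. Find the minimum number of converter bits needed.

21 bits

Number of steps required ≥ 6.6 V / 4.09 µV = 1613691.93.
Need 2^N ≥ 1613691.93; 2^20 = 1048576, 2^21 = 2097152.
Minimum N = 21.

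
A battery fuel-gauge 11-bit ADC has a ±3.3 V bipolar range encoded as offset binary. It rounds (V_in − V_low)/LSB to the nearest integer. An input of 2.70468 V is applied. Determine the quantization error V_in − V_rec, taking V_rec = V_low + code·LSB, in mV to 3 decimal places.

One LSB is 6.6 V / 2048 = 3.223 mV.
(V_in − V_low)/LSB = (2.70468 − (−3.3))/0.00322266 = 1863.2704 → code 1863 (round).
Reconstructed: 2.7038086 V.
Error = 2.70468 − 2.7038086 = 0.000871406 V = 0.871 mV.

0.871 mV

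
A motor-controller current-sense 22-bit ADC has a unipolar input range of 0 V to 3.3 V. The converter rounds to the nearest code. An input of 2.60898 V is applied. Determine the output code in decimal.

code 3316017

With 4194304 levels over 3.3 V, one step is 0.79 µV.
(2.60898 − 0) / 7.86781e-07 = 3316016.742 LSBs.
Round → code 3316017.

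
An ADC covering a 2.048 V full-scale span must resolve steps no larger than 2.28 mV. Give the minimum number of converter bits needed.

Number of steps required ≥ 2.048 V / 2.28 mV = 898.25.
Need 2^N ≥ 898.25; 2^9 = 512, 2^10 = 1024.
Minimum N = 10.

10 bits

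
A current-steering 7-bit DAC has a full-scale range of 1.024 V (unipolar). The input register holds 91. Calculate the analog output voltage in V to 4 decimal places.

0.7280 V

LSB = 1.024 V / 2^7 = 8.000 mV.
V_out = 0 + 91 × 0.008 V = 0.728 V.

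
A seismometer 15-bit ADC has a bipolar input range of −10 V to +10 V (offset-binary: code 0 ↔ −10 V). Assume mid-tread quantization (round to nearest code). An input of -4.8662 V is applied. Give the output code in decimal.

LSB = 20 V / 32768 = 0.610 mV.
(V_in − V_low)/LSB = (-4.8662 − (−10)) / 0.000610352 = 8411.218.
round(8411.218) = 8411.

code 8411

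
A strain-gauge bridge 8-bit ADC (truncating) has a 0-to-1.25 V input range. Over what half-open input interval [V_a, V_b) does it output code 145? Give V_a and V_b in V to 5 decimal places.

[0.70801 V, 0.71289 V)

LSB = 1.25/2^8 = 4.883 mV.
V_a = V_low + 145·LSB = 0.708008 V; V_b = V_low + 146·LSB = 0.712891 V.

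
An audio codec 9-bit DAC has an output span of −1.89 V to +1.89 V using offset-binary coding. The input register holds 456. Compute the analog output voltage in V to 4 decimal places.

1.4766 V

LSB = 3.78 V / 2^9 = 7.383 mV.
V_out = (−1.89) + 456 × 0.00738281 V = 1.47656 V.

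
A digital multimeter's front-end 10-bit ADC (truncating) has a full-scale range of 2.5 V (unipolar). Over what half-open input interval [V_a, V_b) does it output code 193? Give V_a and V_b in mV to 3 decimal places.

[471.191 mV, 473.633 mV)

LSB = 2.5/2^10 = 2.441 mV.
V_a = V_low + 193·LSB = 0.471191 V; V_b = V_low + 194·LSB = 0.473633 V.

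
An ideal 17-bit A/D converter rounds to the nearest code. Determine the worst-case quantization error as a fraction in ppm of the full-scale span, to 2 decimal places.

Rounding → worst-case error = ½ LSB = V_FS/2^18, so 1e+06/262144 = 3.8147 ppm of full scale.

3.81 ppm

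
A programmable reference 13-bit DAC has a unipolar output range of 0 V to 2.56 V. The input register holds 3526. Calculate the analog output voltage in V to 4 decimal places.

LSB = 2.56 V / 2^13 = 312.50 µV.
V_out = 0 + 3526 × 0.0003125 V = 1.10187 V.

1.1019 V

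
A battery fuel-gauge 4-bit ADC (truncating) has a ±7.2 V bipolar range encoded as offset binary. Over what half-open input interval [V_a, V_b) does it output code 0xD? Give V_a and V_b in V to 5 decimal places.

[4.50000 V, 5.40000 V)

LSB = 14.4/2^4 = 0.9000 V.
Code 0xD = 13 decimal.
V_a = V_low + 13·LSB = 4.5 V; V_b = V_low + 14·LSB = 5.4 V.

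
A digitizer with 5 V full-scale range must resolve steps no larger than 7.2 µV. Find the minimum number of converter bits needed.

Number of steps required ≥ 5 V / 7.2 µV = 694444.44.
Need 2^N ≥ 694444.44; 2^19 = 524288, 2^20 = 1048576.
Minimum N = 20.

20 bits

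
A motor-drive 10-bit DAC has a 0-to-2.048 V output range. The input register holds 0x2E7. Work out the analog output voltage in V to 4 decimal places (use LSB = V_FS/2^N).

LSB = 2.048 V / 2^10 = 2.000 mV.
Code 0x2E7 = 743 decimal.
V_out = 0 + 743 × 0.002 V = 1.486 V.

1.4860 V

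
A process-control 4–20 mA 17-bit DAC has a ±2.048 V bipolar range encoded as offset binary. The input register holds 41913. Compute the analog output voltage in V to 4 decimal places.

-0.7382 V

LSB = 4.096 V / 2^17 = 31.25 µV.
V_out = (−2.048) + 41913 × 3.125e-05 V = -0.738219 V.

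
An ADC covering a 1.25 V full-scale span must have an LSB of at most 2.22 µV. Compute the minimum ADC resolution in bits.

20 bits

Number of steps required ≥ 1.25 V / 2.22 µV = 563063.06.
Need 2^N ≥ 563063.06; 2^19 = 524288, 2^20 = 1048576.
Minimum N = 20.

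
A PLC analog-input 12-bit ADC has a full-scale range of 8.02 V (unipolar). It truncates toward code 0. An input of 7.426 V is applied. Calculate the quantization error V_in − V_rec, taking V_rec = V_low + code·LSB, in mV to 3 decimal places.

Step size: 8.02 V ÷ 2^12 = 1.958 mV.
(7.426 − 0)/0.00195801 = 3792.6304; ⌊·⌋ gives code 3792.
V_rec = 0 + 3792·0.00195801 = 7.4247656 V.
Error = 7.426 − 7.4247656 = 0.00123438 V = 1.234 mV.

1.234 mV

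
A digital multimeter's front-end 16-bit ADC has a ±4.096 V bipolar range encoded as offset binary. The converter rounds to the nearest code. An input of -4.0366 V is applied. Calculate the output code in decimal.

code 475

Full-scale span = 8.192 V; LSB = 8.192/2^16 = 125.00 µV.
(-4.0366 − (−4.096)) / 0.000125 = 475.200 LSBs.
Round → code 475.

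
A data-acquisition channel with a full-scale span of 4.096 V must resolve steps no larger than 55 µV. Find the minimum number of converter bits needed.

Number of steps required ≥ 4.096 V / 55 µV = 74472.73.
Need 2^N ≥ 74472.73; 2^16 = 65536, 2^17 = 131072.
Minimum N = 17.

17 bits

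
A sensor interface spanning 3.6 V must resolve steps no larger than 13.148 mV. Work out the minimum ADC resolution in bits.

9 bits

Number of steps required ≥ 3.6 V / 13.148 mV = 273.81.
Need 2^N ≥ 273.81; 2^8 = 256, 2^9 = 512.
Minimum N = 9.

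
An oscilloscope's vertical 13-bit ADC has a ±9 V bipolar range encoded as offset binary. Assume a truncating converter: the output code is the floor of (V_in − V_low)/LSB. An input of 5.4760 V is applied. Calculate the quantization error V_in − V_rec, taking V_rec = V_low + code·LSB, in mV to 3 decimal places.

0.414 mV

One LSB is 18 V / 8192 = 2.197 mV.
(5.4760 − (−9))/0.00219727 = 6588.1884; ⌊·⌋ gives code 6588.
Reconstructed: 5.4755859 V.
V_in − V_rec = 0.000414062 V = 0.414 mV.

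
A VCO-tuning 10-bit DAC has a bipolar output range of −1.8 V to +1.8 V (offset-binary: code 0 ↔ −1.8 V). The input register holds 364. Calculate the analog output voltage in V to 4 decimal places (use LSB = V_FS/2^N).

-0.5203 V

LSB = 3.6 V / 2^10 = 3.516 mV.
V_out = (−1.8) + 364 × 0.00351563 V = -0.520312 V.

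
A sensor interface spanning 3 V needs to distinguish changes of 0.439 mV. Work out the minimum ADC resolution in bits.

13 bits

Number of steps required ≥ 3 V / 0.439 mV = 6833.71.
Need 2^N ≥ 6833.71; 2^12 = 4096, 2^13 = 8192.
Minimum N = 13.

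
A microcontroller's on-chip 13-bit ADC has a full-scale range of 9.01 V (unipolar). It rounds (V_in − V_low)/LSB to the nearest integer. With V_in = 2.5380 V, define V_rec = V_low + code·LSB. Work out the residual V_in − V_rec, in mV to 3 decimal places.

One LSB is 9.01 V / 8192 = 1.100 mV.
Scaled input = 2307.5800 LSBs, so code = 2308.
Reconstructed: 2.5384619 V.
V_in − V_rec = -0.000461914 V = -0.462 mV.

-0.462 mV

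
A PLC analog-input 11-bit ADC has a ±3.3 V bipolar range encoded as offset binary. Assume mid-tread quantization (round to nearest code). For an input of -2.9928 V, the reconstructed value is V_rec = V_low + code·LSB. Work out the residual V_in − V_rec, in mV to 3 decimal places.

Step size: 6.6 V ÷ 2^11 = 3.223 mV.
(V_in − V_low)/LSB = (-2.9928 − (−3.3))/0.00322266 = 95.3251 → code 95 (round).
Reconstructed: -2.9938477 V.
V_in − V_rec = 0.00104766 V = 1.048 mV.

1.048 mV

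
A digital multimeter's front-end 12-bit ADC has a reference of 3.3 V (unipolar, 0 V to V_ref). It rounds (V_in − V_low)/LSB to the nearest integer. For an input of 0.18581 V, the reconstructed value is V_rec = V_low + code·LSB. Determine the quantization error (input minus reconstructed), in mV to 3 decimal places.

-0.298 mV

Step size: 3.3 V ÷ 2^12 = 0.806 mV.
Scaled input = 230.6296 LSBs, so code = 231.
Reconstructed: 0.1861084 V.
V_in − V_rec = -0.000298398 V = -0.298 mV.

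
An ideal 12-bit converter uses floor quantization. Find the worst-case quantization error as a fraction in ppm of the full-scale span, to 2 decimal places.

Truncating → worst-case error = 1 LSB = V_FS/2^12, so 1e+06/4096 = 244.141 ppm of full scale.

244.14 ppm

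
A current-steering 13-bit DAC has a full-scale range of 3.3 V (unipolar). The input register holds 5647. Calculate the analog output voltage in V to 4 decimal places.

2.2748 V

LSB = 3.3 V / 2^13 = 402.83 µV.
V_out = 0 + 5647 × 0.000402832 V = 2.27479 V.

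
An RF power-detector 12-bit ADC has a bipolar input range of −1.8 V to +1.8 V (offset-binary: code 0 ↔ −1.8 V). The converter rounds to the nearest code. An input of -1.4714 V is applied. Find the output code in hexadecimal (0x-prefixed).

code 0x176 (decimal 374)

LSB = 3.6 V / 4096 = 0.879 mV.
(V_in − V_low)/LSB = (-1.4714 − (−1.8)) / 0.000878906 = 373.874.
Round → code 374.
In hexadecimal (0x-prefixed): 0x176.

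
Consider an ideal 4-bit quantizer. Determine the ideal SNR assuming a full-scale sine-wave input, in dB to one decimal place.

25.8 dB

SNR ≈ 6.02·N + 1.76 dB = 6.02·4 + 1.76 = 25.84 dB.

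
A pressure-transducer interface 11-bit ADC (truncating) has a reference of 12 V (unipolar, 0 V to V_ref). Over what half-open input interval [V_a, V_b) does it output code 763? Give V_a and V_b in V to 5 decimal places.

[4.47070 V, 4.47656 V)

LSB = 12/2^11 = 5.859 mV.
V_a = V_low + 763·LSB = 4.4707 V; V_b = V_low + 764·LSB = 4.47656 V.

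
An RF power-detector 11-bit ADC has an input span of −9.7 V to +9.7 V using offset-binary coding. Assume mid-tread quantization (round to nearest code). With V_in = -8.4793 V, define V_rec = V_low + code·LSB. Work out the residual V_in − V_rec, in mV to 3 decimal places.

-1.273 mV

LSB = 19.4/2^11 = 9.473 mV.
(-8.4793 − (−9.7))/0.00947266 = 128.8656; round gives code 129.
Code 129 maps back to (−9.7) + 129×0.00947266 V = -8.4780273 V.
Error = -8.4793 − (−8.4780273) = -0.00127266 V = -1.273 mV.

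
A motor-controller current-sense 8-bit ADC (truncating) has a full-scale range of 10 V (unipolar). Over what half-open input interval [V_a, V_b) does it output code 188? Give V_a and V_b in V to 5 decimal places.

LSB = 10/2^8 = 39.062 mV.
V_a = V_low + 188·LSB = 7.34375 V; V_b = V_low + 189·LSB = 7.38281 V.

[7.34375 V, 7.38281 V)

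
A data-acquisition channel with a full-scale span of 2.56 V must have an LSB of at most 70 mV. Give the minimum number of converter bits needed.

Number of steps required ≥ 2.56 V / 70 mV = 36.57.
Need 2^N ≥ 36.57; 2^5 = 32, 2^6 = 64.
Minimum N = 6.

6 bits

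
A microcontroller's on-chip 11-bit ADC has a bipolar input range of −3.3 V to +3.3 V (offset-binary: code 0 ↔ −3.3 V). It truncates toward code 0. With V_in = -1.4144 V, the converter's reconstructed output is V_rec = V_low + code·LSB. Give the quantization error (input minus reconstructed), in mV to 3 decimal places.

0.346 mV

Step size: 6.6 V ÷ 2^11 = 3.223 mV.
(-1.4144 − (−3.3))/0.00322266 = 585.1074; ⌊·⌋ gives code 585.
Reconstructed: -1.4147461 V.
Difference: 0.000346094 V → 0.346 mV.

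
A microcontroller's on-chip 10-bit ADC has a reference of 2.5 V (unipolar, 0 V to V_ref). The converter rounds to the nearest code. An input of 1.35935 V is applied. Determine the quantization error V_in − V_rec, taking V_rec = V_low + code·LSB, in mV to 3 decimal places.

Step size: 2.5 V ÷ 2^10 = 2.441 mV.
Scaled input = 556.7898 LSBs, so code = 557.
V_rec = 0 + 557·0.00244141 = 1.3598633 V.
V_in − V_rec = -0.000513281 V = -0.513 mV.

-0.513 mV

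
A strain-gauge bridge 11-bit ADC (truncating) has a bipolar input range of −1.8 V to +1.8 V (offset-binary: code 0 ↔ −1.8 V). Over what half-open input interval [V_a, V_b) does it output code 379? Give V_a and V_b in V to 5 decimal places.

LSB = 3.6/2^11 = 1.758 mV.
V_a = V_low + 379·LSB = -1.13379 V; V_b = V_low + 380·LSB = -1.13203 V.

[-1.13379 V, -1.13203 V)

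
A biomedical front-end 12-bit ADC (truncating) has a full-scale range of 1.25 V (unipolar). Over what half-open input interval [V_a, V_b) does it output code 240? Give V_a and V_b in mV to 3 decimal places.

LSB = 1.25/2^12 = 305.18 µV.
V_a = V_low + 240·LSB = 0.0732422 V; V_b = V_low + 241·LSB = 0.0735474 V.

[73.242 mV, 73.547 mV)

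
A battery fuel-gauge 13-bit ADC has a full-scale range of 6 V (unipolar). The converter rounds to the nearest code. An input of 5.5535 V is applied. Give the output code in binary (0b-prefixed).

Full-scale span = 6 V; LSB = 6/2^13 = 0.732 mV.
(5.5535 − 0) / 0.000732422 = 7582.379 LSBs.
So the output code is 7582.
In binary (0b-prefixed): 0b1110110011110.

code 0b1110110011110 (decimal 7582)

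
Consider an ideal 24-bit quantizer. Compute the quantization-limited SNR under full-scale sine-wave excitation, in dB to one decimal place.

SNR ≈ 6.02·N + 1.76 dB = 6.02·24 + 1.76 = 146.24 dB.

146.2 dB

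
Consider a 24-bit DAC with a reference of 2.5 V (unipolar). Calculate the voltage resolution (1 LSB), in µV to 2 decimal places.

0.15 µV

Full-scale span = 2.5 V.
LSB = 2.5 / 2^24 = 2.5 / 16777216 = 1.49012e-07 V = 0.15 µV.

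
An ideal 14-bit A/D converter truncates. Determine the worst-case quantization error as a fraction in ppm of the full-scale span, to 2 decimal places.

61.04 ppm

Truncating → worst-case error = 1 LSB = V_FS/2^14, so 1e+06/16384 = 61.0352 ppm of full scale.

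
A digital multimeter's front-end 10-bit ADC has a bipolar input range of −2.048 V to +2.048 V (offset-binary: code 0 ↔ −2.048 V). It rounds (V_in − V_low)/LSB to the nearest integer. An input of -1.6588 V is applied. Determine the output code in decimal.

With 1024 levels over 4.096 V, one step is 4.000 mV.
(V_in − V_low)/LSB = (-1.6588 − (−2.048)) / 0.004 = 97.300.
Round → code 97.

code 97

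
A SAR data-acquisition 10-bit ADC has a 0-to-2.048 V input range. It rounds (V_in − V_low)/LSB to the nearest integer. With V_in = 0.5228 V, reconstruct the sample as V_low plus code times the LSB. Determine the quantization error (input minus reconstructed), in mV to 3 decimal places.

One LSB is 2.048 V / 1024 = 2.000 mV.
(0.5228 − 0)/0.002 = 261.4000; round gives code 261.
V_rec = 0 + 261·0.002 = 0.522 V.
Difference: 0.0008 V → 0.800 mV.

0.800 mV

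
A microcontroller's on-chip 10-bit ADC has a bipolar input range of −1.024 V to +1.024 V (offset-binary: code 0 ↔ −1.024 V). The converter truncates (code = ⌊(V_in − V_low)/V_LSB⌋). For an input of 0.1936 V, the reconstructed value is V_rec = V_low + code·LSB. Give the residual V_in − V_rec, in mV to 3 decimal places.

1.600 mV

LSB = 2.048/2^10 = 2.000 mV.
(0.1936 − (−1.024))/0.002 = 608.8000; ⌊·⌋ gives code 608.
Reconstructed: 0.192 V.
Difference: 0.0016 V → 1.600 mV.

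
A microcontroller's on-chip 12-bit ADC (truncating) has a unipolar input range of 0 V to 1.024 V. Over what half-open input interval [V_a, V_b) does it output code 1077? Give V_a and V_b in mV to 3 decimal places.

LSB = 1.024/2^12 = 250.00 µV.
V_a = V_low + 1077·LSB = 0.26925 V; V_b = V_low + 1078·LSB = 0.2695 V.

[269.250 mV, 269.500 mV)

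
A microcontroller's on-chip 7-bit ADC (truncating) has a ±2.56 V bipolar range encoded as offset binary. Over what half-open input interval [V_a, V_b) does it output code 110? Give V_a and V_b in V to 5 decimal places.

[1.84000 V, 1.88000 V)

LSB = 5.12/2^7 = 40.000 mV.
V_a = V_low + 110·LSB = 1.84 V; V_b = V_low + 111·LSB = 1.88 V.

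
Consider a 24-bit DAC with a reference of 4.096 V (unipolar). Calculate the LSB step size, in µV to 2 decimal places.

0.24 µV

Full-scale span = 4.096 V.
LSB = 4.096 / 2^24 = 4.096 / 16777216 = 2.44141e-07 V = 0.24 µV.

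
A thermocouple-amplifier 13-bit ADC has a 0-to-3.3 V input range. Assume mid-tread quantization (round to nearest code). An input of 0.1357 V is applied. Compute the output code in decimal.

With 8192 levels over 3.3 V, one step is 402.83 µV.
(V_in − V_low)/LSB = (0.1357 − 0) / 0.000402832 = 336.865.
So the output code is 337.

code 337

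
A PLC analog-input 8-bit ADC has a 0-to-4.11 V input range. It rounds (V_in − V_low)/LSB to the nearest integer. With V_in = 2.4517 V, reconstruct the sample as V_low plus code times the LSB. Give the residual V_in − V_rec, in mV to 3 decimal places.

-4.667 mV

LSB = 4.11/2^8 = 16.055 mV.
Scaled input = 152.7093 LSBs, so code = 153.
Reconstructed: 2.4563672 V.
V_in − V_rec = -0.00466719 V = -4.667 mV.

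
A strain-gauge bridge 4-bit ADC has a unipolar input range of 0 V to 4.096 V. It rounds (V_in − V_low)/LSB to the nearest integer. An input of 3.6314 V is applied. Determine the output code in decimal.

With 16 levels over 4.096 V, one step is 256.000 mV.
(V_in − V_low)/LSB = (3.6314 − 0) / 0.256 = 14.185.
Round → code 14.

code 14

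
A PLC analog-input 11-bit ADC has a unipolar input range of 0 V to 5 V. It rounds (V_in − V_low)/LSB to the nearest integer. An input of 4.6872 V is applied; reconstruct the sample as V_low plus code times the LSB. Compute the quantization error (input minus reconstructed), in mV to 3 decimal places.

-0.300 mV

Step size: 5 V ÷ 2^11 = 2.441 mV.
(4.6872 − 0)/0.00244141 = 1919.8771; round gives code 1920.
V_rec = 0 + 1920·0.00244141 = 4.6875 V.
Difference: -0.0003 V → -0.300 mV.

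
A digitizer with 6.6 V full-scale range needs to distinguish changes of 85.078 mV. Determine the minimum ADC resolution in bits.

Number of steps required ≥ 6.6 V / 85.078 mV = 77.58.
Need 2^N ≥ 77.58; 2^6 = 64, 2^7 = 128.
Minimum N = 7.

7 bits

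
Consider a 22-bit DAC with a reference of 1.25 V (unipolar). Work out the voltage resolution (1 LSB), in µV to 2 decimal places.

Full-scale span = 1.25 V.
LSB = 1.25 / 2^22 = 1.25 / 4194304 = 2.98023e-07 V = 0.30 µV.

0.30 µV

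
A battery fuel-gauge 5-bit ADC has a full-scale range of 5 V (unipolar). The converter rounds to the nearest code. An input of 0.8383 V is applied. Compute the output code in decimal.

code 5

Full-scale span = 5 V; LSB = 5/2^5 = 156.250 mV.
(V_in − V_low)/LSB = (0.8383 − 0) / 0.15625 = 5.365.
So the output code is 5.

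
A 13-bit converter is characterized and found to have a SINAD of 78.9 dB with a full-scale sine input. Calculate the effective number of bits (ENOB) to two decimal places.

12.81 bits

ENOB = (SINAD − 1.76) / 6.02 = (78.9 − 1.76)/6.02 = 12.814.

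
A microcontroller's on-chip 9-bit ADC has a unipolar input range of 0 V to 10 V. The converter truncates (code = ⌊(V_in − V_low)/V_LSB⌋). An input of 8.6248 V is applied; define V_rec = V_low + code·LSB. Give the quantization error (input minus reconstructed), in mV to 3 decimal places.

11.519 mV

LSB = 10/2^9 = 19.531 mV.
Scaled input = 441.5898 LSBs, so code = 441.
Code 441 maps back to 0 + 441×0.0195312 V = 8.6132812 V.
Difference: 0.0115187 V → 11.519 mV.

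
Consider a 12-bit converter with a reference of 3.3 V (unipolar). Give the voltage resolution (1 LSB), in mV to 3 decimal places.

0.806 mV

Full-scale span = 3.3 V.
LSB = 3.3 / 2^12 = 3.3 / 4096 = 0.000805664 V = 0.806 mV.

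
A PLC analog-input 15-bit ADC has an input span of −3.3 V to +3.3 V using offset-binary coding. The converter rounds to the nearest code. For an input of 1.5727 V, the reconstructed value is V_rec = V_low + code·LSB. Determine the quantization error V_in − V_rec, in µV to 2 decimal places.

Step size: 6.6 V ÷ 2^15 = 201.42 µV.
Scaled input = 24192.2172 LSBs, so code = 24192.
V_rec = (−3.3) + 24192·0.000201416 = 1.5726563 V.
Error = 1.5727 − 1.5726563 = 4.375e-05 V = 43.75 µV.

43.75 µV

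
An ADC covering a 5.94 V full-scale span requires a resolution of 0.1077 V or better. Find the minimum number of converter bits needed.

Number of steps required ≥ 5.94 V / 0.1077 V = 55.15.
Need 2^N ≥ 55.15; 2^5 = 32, 2^6 = 64.
Minimum N = 6.

6 bits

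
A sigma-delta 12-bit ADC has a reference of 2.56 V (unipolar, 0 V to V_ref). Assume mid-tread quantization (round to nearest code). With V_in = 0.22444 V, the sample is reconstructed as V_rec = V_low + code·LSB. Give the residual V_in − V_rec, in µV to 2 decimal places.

LSB = 2.56/2^12 = 0.625 mV.
(0.22444 − 0)/0.000625 = 359.1040; round gives code 359.
Code 359 maps back to 0 + 359×0.000625 V = 0.224375 V.
Difference: 6.5e-05 V → 65.00 µV.

65.00 µV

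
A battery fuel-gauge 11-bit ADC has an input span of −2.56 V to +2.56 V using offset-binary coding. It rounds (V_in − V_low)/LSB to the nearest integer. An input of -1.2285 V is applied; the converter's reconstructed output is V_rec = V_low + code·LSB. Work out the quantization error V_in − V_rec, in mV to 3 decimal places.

LSB = 5.12/2^11 = 2.500 mV.
(-1.2285 − (−2.56))/0.0025 = 532.6000; round gives code 533.
Code 533 maps back to (−2.56) + 533×0.0025 V = -1.2275 V.
Error = -1.2285 − (−1.2275) = -0.001 V = -1.000 mV.

-1.000 mV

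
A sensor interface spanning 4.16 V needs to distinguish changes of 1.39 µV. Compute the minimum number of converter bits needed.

Number of steps required ≥ 4.16 V / 1.39 µV = 2992805.76.
Need 2^N ≥ 2992805.76; 2^21 = 2097152, 2^22 = 4194304.
Minimum N = 22.

22 bits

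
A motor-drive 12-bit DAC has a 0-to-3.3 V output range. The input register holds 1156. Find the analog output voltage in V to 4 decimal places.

0.9313 V

LSB = 3.3 V / 2^12 = 0.806 mV.
V_out = 0 + 1156 × 0.000805664 V = 0.931348 V.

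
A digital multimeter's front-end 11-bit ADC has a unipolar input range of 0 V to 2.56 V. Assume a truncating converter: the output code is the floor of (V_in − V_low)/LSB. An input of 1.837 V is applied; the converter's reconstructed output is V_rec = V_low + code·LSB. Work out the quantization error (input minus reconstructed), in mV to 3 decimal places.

LSB = 2.56/2^11 = 1.250 mV.
Scaled input = 1469.6000 LSBs, so code = 1469.
V_rec = 0 + 1469·0.00125 = 1.83625 V.
Error = 1.837 − 1.83625 = 0.00075 V = 0.750 mV.

0.750 mV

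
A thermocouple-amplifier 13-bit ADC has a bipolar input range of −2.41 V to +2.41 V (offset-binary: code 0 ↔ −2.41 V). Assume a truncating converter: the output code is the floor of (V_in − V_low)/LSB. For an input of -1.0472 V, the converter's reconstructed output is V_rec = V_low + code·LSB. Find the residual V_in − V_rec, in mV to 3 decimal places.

Step size: 4.82 V ÷ 2^13 = 0.588 mV.
(-1.0472 − (−2.41))/0.000588379 = 2316.1945; ⌊·⌋ gives code 2316.
Code 2316 maps back to (−2.41) + 2316×0.000588379 V = -1.0473145 V.
V_in − V_rec = 0.000114453 V = 0.114 mV.

0.114 mV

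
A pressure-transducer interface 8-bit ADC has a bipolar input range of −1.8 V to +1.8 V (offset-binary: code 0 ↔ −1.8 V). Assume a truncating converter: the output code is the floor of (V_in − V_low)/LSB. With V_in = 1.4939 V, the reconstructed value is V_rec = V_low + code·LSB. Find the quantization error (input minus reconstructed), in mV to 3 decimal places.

3.275 mV

One LSB is 3.6 V / 256 = 14.062 mV.
Scaled input = 234.2329 LSBs, so code = 234.
V_rec = (−1.8) + 234·0.0140625 = 1.490625 V.
Error = 1.4939 − 1.490625 = 0.003275 V = 3.275 mV.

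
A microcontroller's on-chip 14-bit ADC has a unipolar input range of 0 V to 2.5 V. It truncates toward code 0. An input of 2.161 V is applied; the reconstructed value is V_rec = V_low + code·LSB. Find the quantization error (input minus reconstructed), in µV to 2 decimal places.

50.29 µV

LSB = 2.5/2^14 = 152.59 µV.
Scaled input = 14162.3296 LSBs, so code = 14162.
V_rec = 0 + 14162·0.000152588 = 2.1609497 V.
V_in − V_rec = 5.0293e-05 V = 50.29 µV.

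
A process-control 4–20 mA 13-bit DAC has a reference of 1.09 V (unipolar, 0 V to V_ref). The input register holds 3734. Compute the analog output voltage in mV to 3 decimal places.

496.833 mV

LSB = 1.09 V / 2^13 = 133.06 µV.
V_out = 0 + 3734 × 0.000133057 V = 0.496833 V.
= 496.833 mV.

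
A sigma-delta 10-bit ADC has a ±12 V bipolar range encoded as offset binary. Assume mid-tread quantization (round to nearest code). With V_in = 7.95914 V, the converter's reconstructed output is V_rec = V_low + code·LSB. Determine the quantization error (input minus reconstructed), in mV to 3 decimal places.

LSB = 24/2^10 = 23.438 mV.
(7.95914 − (−12))/0.0234375 = 851.5900; round gives code 852.
V_rec = (−12) + 852·0.0234375 = 7.96875 V.
V_in − V_rec = -0.00961 V = -9.610 mV.

-9.610 mV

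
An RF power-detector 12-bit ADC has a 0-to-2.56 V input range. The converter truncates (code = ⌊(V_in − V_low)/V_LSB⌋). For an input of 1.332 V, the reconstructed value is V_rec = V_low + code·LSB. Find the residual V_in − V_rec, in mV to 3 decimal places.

0.125 mV

One LSB is 2.56 V / 4096 = 0.625 mV.
(V_in − V_low)/LSB = (1.332 − 0)/0.000625 = 2131.2000 → code 2131 (floor).
Reconstructed: 1.331875 V.
Difference: 0.000125 V → 0.125 mV.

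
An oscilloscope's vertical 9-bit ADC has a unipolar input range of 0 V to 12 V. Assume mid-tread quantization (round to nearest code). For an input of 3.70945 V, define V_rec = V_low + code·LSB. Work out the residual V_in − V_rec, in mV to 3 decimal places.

6.325 mV

LSB = 12/2^9 = 23.438 mV.
Scaled input = 158.2699 LSBs, so code = 158.
Code 158 maps back to 0 + 158×0.0234375 V = 3.703125 V.
V_in − V_rec = 0.006325 V = 6.325 mV.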